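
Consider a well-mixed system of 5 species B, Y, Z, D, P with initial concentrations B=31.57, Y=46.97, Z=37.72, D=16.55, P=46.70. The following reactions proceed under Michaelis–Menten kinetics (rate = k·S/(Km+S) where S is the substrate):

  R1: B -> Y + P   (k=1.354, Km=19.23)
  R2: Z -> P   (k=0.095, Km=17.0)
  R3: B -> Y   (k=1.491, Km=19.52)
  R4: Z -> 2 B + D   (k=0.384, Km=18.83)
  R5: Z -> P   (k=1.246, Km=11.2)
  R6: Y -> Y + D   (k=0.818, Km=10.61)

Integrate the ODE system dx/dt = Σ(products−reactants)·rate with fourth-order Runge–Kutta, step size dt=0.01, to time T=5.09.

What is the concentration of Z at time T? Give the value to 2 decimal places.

RK4 with dt=0.01: 509 steps to T=5.09. Trajectory (selected grid times):
t=0.00: B=31.57 Y=46.97 Z=37.72 D=16.55 P=46.70
t=0.57: B=30.86 Y=47.97 Z=36.99 D=17.08 P=47.76
t=1.13: B=30.17 Y=48.94 Z=36.28 D=17.59 P=48.80
t=1.70: B=29.47 Y=49.93 Z=35.56 D=18.12 P=49.84
t=2.26: B=28.80 Y=50.88 Z=34.85 D=18.64 P=50.87
t=2.83: B=28.12 Y=51.85 Z=34.14 D=19.17 P=51.90
t=3.39: B=27.45 Y=52.79 Z=33.44 D=19.69 P=52.91
t=3.96: B=26.79 Y=53.73 Z=32.73 D=20.22 P=53.92
t=4.52: B=26.14 Y=54.65 Z=32.04 D=20.73 P=54.92
t=5.09: B=25.49 Y=55.58 Z=31.35 D=21.26 P=55.92
Read off Z at T=5.09: 31.35

Z at T = 31.35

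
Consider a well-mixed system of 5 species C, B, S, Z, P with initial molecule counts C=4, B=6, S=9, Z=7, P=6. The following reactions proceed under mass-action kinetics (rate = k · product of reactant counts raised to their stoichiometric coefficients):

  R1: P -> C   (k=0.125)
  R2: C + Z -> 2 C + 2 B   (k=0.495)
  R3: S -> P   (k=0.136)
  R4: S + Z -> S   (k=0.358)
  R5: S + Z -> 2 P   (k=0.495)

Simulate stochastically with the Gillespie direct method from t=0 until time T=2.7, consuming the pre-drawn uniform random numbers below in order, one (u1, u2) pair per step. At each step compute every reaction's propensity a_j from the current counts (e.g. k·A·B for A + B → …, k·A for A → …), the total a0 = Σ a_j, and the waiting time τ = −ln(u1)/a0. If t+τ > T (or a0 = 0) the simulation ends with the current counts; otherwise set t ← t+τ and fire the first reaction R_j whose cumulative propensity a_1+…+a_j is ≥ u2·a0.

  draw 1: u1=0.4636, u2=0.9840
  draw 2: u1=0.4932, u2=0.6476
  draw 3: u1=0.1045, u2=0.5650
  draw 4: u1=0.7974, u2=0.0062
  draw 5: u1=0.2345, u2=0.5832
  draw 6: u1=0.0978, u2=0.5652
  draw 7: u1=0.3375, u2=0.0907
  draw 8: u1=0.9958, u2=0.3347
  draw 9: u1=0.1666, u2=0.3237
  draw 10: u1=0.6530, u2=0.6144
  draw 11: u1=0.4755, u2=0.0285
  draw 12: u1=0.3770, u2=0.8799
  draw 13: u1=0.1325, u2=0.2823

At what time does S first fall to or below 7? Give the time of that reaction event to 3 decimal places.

Threshold first reached at t = 0.024

t=0.000: C=4 B=6 S=9 Z=7 P=6
Draw 1: a1=0.750, a2=13.860, a3=1.224, a4=22.554, a5=31.185, a0=69.573; τ=−ln(0.4636)/69.573=0.011 → t=0.011; u2·a0=0.9840·69.573=68.460; a1+…+a4=38.388 < 68.460 ≤ a1+…+a5=69.573 → R5 fires; C=4 B=6 S=8 Z=6 P=8
Draw 2: a1=1.000, a2=11.880, a3=1.088, a4=17.184, a5=23.760, a0=54.912; τ=−ln(0.4932)/54.912=0.013 → t=0.024; u2·a0=0.6476·54.912=35.561; a1+…+a4=31.152 < 35.561 ≤ a1+…+a5=54.912 → R5 fires; C=4 B=6 S=7 Z=5 P=10
Draw 3: a1=1.250, a2=9.900, a3=0.952, a4=12.530, a5=17.325, a0=41.957; τ=−ln(0.1045)/41.957=0.054 → t=0.078; u2·a0=0.5650·41.957=23.706; a1+…+a3=12.102 < 23.706 ≤ a1+…+a4=24.632 → R4 fires; C=4 B=6 S=7 Z=4 P=10
Draw 4: a1=1.250, a2=7.920, a3=0.952, a4=10.024, a5=13.860, a0=34.006; τ=−ln(0.7974)/34.006=0.007 → t=0.084; u2·a0=0.0062·34.006=0.211 ≤ a1=1.250 → R1 fires; C=5 B=6 S=7 Z=4 P=9
Draw 5: a1=1.125, a2=9.900, a3=0.952, a4=10.024, a5=13.860, a0=35.861; τ=−ln(0.2345)/35.861=0.040 → t=0.125; u2·a0=0.5832·35.861=20.914; a1+…+a3=11.977 < 20.914 ≤ a1+…+a4=22.001 → R4 fires; C=5 B=6 S=7 Z=3 P=9
Draw 6: a1=1.125, a2=7.425, a3=0.952, a4=7.518, a5=10.395, a0=27.415; τ=−ln(0.0978)/27.415=0.085 → t=0.210; u2·a0=0.5652·27.415=15.495; a1+…+a3=9.502 < 15.495 ≤ a1+…+a4=17.020 → R4 fires; C=5 B=6 S=7 Z=2 P=9
Draw 7: a1=1.125, a2=4.950, a3=0.952, a4=5.012, a5=6.930, a0=18.969; τ=−ln(0.3375)/18.969=0.057 → t=0.267; u2·a0=0.0907·18.969=1.720; a1=1.125 < 1.720 ≤ a1+a2=6.075 → R2 fires; C=6 B=8 S=7 Z=1 P=9
Draw 8: a1=1.125, a2=2.970, a3=0.952, a4=2.506, a5=3.465, a0=11.018; τ=−ln(0.9958)/11.018=0.000 → t=0.267; u2·a0=0.3347·11.018=3.688; a1=1.125 < 3.688 ≤ a1+a2=4.095 → R2 fires; C=7 B=10 S=7 Z=0 P=9
Draw 9: a1=1.125, a2=0.000, a3=0.952, a4=0.000, a5=0.000, a0=2.077; τ=−ln(0.1666)/2.077=0.863 → t=1.130; u2·a0=0.3237·2.077=0.672 ≤ a1=1.125 → R1 fires; C=8 B=10 S=7 Z=0 P=8
Draw 10: a1=1.000, a2=0.000, a3=0.952, a4=0.000, a5=0.000, a0=1.952; τ=−ln(0.6530)/1.952=0.218 → t=1.348; u2·a0=0.6144·1.952=1.199; a1+a2=1.000 < 1.199 ≤ a1+…+a3=1.952 → R3 fires; C=8 B=10 S=6 Z=0 P=9
Draw 11: a1=1.125, a2=0.000, a3=0.816, a4=0.000, a5=0.000, a0=1.941; τ=−ln(0.4755)/1.941=0.383 → t=1.731; u2·a0=0.0285·1.941=0.055 ≤ a1=1.125 → R1 fires; C=9 B=10 S=6 Z=0 P=8
Draw 12: a1=1.000, a2=0.000, a3=0.816, a4=0.000, a5=0.000, a0=1.816; τ=−ln(0.3770)/1.816=0.537 → t=2.269; u2·a0=0.8799·1.816=1.598; a1+a2=1.000 < 1.598 ≤ a1+…+a3=1.816 → R3 fires; C=9 B=10 S=5 Z=0 P=9
Draw 13: a1=1.125, a2=0.000, a3=0.680, a4=0.000, a5=0.000, a0=1.805; τ=−ln(0.1325)/1.805=1.120 → t=3.388 > T=2.7: stop.
S first becomes ≤ 7 when it reaches 7 at the event at t=0.024.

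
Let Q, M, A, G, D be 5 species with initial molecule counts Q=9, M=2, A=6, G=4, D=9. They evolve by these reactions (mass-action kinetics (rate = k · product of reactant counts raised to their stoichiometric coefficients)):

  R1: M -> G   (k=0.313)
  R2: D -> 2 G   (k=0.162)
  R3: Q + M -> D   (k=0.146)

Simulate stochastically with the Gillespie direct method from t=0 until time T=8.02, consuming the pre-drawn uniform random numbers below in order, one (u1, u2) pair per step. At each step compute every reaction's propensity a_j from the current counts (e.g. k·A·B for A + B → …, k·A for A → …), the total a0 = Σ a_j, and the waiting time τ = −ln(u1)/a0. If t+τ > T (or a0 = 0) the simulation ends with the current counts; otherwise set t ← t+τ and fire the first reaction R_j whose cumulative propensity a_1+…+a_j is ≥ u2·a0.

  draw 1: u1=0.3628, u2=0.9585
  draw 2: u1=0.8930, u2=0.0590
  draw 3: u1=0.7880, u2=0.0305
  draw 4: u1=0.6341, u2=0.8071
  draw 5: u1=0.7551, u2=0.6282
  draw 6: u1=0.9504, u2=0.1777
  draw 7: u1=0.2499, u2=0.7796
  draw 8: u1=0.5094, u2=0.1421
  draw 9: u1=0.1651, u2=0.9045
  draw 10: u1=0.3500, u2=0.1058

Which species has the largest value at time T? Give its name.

t=0.000: Q=9 M=2 A=6 G=4 D=9
Draw 1: a1=0.626, a2=1.458, a3=2.628, a0=4.712; τ=−ln(0.3628)/4.712=0.215 → t=0.215; u2·a0=0.9585·4.712=4.516; a1+a2=2.084 < 4.516 ≤ a1+…+a3=4.712 → R3 fires; Q=8 M=1 A=6 G=4 D=10
Draw 2: a1=0.313, a2=1.620, a3=1.168, a0=3.101; τ=−ln(0.8930)/3.101=0.036 → t=0.252; u2·a0=0.0590·3.101=0.183 ≤ a1=0.313 → R1 fires; Q=8 M=0 A=6 G=5 D=10
Draw 3: a1=0.000, a2=1.620, a3=0.000, a0=1.620; τ=−ln(0.7880)/1.620=0.147 → t=0.399; u2·a0=0.0305·1.620=0.049; a1=0.000 < 0.049 ≤ a1+a2=1.620 → R2 fires; Q=8 M=0 A=6 G=7 D=9
Draw 4: a1=0.000, a2=1.458, a3=0.000, a0=1.458; τ=−ln(0.6341)/1.458=0.312 → t=0.711; u2·a0=0.8071·1.458=1.177; a1=0.000 < 1.177 ≤ a1+a2=1.458 → R2 fires; Q=8 M=0 A=6 G=9 D=8
Draw 5: a1=0.000, a2=1.296, a3=0.000, a0=1.296; τ=−ln(0.7551)/1.296=0.217 → t=0.928; u2·a0=0.6282·1.296=0.814; a1=0.000 < 0.814 ≤ a1+a2=1.296 → R2 fires; Q=8 M=0 A=6 G=11 D=7
Draw 6: a1=0.000, a2=1.134, a3=0.000, a0=1.134; τ=−ln(0.9504)/1.134=0.045 → t=0.973; u2·a0=0.1777·1.134=0.202; a1=0.000 < 0.202 ≤ a1+a2=1.134 → R2 fires; Q=8 M=0 A=6 G=13 D=6
Draw 7: a1=0.000, a2=0.972, a3=0.000, a0=0.972; τ=−ln(0.2499)/0.972=1.427 → t=2.399; u2·a0=0.7796·0.972=0.758; a1=0.000 < 0.758 ≤ a1+a2=0.972 → R2 fires; Q=8 M=0 A=6 G=15 D=5
Draw 8: a1=0.000, a2=0.810, a3=0.000, a0=0.810; τ=−ln(0.5094)/0.810=0.833 → t=3.232; u2·a0=0.1421·0.810=0.115; a1=0.000 < 0.115 ≤ a1+a2=0.810 → R2 fires; Q=8 M=0 A=6 G=17 D=4
Draw 9: a1=0.000, a2=0.648, a3=0.000, a0=0.648; τ=−ln(0.1651)/0.648=2.780 → t=6.012; u2·a0=0.9045·0.648=0.586; a1=0.000 < 0.586 ≤ a1+a2=0.648 → R2 fires; Q=8 M=0 A=6 G=19 D=3
Draw 10: a1=0.000, a2=0.486, a3=0.000, a0=0.486; τ=−ln(0.3500)/0.486=2.160 → t=8.172 > T=8.02: stop.
At T=8.02: Q=8 M=0 A=6 G=19 D=3; the largest is G.

Dominant species at T: G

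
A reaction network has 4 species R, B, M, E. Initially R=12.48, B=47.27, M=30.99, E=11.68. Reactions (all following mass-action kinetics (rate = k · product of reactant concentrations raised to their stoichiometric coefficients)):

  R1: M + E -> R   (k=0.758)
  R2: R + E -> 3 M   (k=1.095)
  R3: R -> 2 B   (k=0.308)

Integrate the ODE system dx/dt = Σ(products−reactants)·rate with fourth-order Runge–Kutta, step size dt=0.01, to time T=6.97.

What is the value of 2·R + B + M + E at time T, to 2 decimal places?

Check how each reaction changes W = 2·R + B + M + E (weight of products minus weight of reactants):
R1: M + E -> R: (2·1) − (1·1 + 1·1) = 2 − 2 = 0
R2: R + E -> 3 M: (1·3) − (2·1 + 1·1) = 3 − 3 = 0
R3: R -> 2 B: (1·2) − (2·1) = 2 − 2 = 0
Every reaction leaves W unchanged, so W is conserved and no simulation is needed: W(T) = W(0) = 2·12.48 + 47.27 + 30.99 + 11.68 = 114.90

Value at T = 114.90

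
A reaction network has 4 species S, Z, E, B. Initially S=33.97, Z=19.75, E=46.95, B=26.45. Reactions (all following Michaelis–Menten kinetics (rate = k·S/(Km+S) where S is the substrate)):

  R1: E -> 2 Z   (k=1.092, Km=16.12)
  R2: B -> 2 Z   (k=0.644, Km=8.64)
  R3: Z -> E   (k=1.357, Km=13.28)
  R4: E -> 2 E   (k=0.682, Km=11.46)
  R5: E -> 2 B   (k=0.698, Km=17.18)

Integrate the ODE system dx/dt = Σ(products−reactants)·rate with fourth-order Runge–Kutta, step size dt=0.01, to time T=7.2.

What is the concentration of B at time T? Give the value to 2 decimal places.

B at T = 30.27

RK4 with dt=0.01: 720 steps to T=7.2. Trajectory (selected grid times):
t=0.00: S=33.97 Z=19.75 E=46.95 B=26.45
t=0.80: S=33.97 Z=21.17 E=46.99 B=26.88
t=1.60: S=33.97 Z=22.58 E=47.04 B=27.31
t=2.40: S=33.97 Z=23.97 E=47.11 B=27.73
t=3.20: S=33.97 Z=25.36 E=47.20 B=28.16
t=4.00: S=33.97 Z=26.73 E=47.29 B=28.58
t=4.80: S=33.97 Z=28.09 E=47.40 B=29.00
t=5.60: S=33.97 Z=29.45 E=47.52 B=29.43
t=6.40: S=33.97 Z=30.80 E=47.65 B=29.85
t=7.20: S=33.97 Z=32.14 E=47.79 B=30.27
Read off B at T=7.2: 30.27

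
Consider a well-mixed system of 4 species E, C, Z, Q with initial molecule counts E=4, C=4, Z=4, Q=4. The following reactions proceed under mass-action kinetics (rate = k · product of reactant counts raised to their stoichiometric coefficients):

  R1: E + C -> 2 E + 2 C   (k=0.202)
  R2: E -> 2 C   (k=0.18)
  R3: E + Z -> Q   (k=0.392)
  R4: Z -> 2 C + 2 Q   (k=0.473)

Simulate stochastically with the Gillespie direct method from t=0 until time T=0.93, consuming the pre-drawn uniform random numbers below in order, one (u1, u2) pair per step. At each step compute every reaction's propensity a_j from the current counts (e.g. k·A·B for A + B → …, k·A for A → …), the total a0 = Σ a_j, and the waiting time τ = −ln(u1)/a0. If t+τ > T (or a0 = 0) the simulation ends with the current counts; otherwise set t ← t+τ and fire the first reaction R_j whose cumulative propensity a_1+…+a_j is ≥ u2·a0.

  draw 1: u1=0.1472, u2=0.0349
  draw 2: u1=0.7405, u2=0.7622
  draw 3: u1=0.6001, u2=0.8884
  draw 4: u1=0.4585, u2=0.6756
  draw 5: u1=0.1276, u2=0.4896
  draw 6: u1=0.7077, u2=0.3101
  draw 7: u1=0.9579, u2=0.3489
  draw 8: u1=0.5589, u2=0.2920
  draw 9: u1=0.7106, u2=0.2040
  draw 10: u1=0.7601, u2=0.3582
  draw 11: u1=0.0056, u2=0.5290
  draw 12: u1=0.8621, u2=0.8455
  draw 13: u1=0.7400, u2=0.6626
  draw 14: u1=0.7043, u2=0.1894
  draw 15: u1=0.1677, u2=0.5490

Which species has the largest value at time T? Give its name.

t=0.000: E=4 C=4 Z=4 Q=4
Draw 1: a1=3.232, a2=0.720, a3=6.272, a4=1.892, a0=12.116; τ=−ln(0.1472)/12.116=0.158 → t=0.158; u2·a0=0.0349·12.116=0.423 ≤ a1=3.232 → R1 fires; E=5 C=5 Z=4 Q=4
Draw 2: a1=5.050, a2=0.900, a3=7.840, a4=1.892, a0=15.682; τ=−ln(0.7405)/15.682=0.019 → t=0.177; u2·a0=0.7622·15.682=11.953; a1+a2=5.950 < 11.953 ≤ a1+…+a3=13.790 → R3 fires; E=4 C=5 Z=3 Q=5
Draw 3: a1=4.040, a2=0.720, a3=4.704, a4=1.419, a0=10.883; τ=−ln(0.6001)/10.883=0.047 → t=0.224; u2·a0=0.8884·10.883=9.668; a1+…+a3=9.464 < 9.668 ≤ a1+…+a4=10.883 → R4 fires; E=4 C=7 Z=2 Q=7
Draw 4: a1=5.656, a2=0.720, a3=3.136, a4=0.946, a0=10.458; τ=−ln(0.4585)/10.458=0.075 → t=0.299; u2·a0=0.6756·10.458=7.065; a1+a2=6.376 < 7.065 ≤ a1+…+a3=9.512 → R3 fires; E=3 C=7 Z=1 Q=8
Draw 5: a1=4.242, a2=0.540, a3=1.176, a4=0.473, a0=6.431; τ=−ln(0.1276)/6.431=0.320 → t=0.619; u2·a0=0.4896·6.431=3.149 ≤ a1=4.242 → R1 fires; E=4 C=8 Z=1 Q=8
Draw 6: a1=6.464, a2=0.720, a3=1.568, a4=0.473, a0=9.225; τ=−ln(0.7077)/9.225=0.037 → t=0.656; u2·a0=0.3101·9.225=2.861 ≤ a1=6.464 → R1 fires; E=5 C=9 Z=1 Q=8
Draw 7: a1=9.090, a2=0.900, a3=1.960, a4=0.473, a0=12.423; τ=−ln(0.9579)/12.423=0.003 → t=0.660; u2·a0=0.3489·12.423=4.334 ≤ a1=9.090 → R1 fires; E=6 C=10 Z=1 Q=8
Draw 8: a1=12.120, a2=1.080, a3=2.352, a4=0.473, a0=16.025; τ=−ln(0.5589)/16.025=0.036 → t=0.696; u2·a0=0.2920·16.025=4.679 ≤ a1=12.120 → R1 fires; E=7 C=11 Z=1 Q=8
Draw 9: a1=15.554, a2=1.260, a3=2.744, a4=0.473, a0=20.031; τ=−ln(0.7106)/20.031=0.017 → t=0.713; u2·a0=0.2040·20.031=4.086 ≤ a1=15.554 → R1 fires; E=8 C=12 Z=1 Q=8
Draw 10: a1=19.392, a2=1.440, a3=3.136, a4=0.473, a0=24.441; τ=−ln(0.7601)/24.441=0.011 → t=0.724; u2·a0=0.3582·24.441=8.755 ≤ a1=19.392 → R1 fires; E=9 C=13 Z=1 Q=8
Draw 11: a1=23.634, a2=1.620, a3=3.528, a4=0.473, a0=29.255; τ=−ln(0.0056)/29.255=0.177 → t=0.902; u2·a0=0.5290·29.255=15.476 ≤ a1=23.634 → R1 fires; E=10 C=14 Z=1 Q=8
Draw 12: a1=28.280, a2=1.800, a3=3.920, a4=0.473, a0=34.473; τ=−ln(0.8621)/34.473=0.004 → t=0.906; u2·a0=0.8455·34.473=29.147; a1=28.280 < 29.147 ≤ a1+a2=30.080 → R2 fires; E=9 C=16 Z=1 Q=8
Draw 13: a1=29.088, a2=1.620, a3=3.528, a4=0.473, a0=34.709; τ=−ln(0.7400)/34.709=0.009 → t=0.915; u2·a0=0.6626·34.709=22.998 ≤ a1=29.088 → R1 fires; E=10 C=17 Z=1 Q=8
Draw 14: a1=34.340, a2=1.800, a3=3.920, a4=0.473, a0=40.533; τ=−ln(0.7043)/40.533=0.009 → t=0.923; u2·a0=0.1894·40.533=7.677 ≤ a1=34.340 → R1 fires; E=11 C=18 Z=1 Q=8
Draw 15: a1=39.996, a2=1.980, a3=4.312, a4=0.473, a0=46.761; τ=−ln(0.1677)/46.761=0.038 → t=0.961 > T=0.93: stop.
At T=0.93: E=11 C=18 Z=1 Q=8; the largest is C.

Dominant species at T: C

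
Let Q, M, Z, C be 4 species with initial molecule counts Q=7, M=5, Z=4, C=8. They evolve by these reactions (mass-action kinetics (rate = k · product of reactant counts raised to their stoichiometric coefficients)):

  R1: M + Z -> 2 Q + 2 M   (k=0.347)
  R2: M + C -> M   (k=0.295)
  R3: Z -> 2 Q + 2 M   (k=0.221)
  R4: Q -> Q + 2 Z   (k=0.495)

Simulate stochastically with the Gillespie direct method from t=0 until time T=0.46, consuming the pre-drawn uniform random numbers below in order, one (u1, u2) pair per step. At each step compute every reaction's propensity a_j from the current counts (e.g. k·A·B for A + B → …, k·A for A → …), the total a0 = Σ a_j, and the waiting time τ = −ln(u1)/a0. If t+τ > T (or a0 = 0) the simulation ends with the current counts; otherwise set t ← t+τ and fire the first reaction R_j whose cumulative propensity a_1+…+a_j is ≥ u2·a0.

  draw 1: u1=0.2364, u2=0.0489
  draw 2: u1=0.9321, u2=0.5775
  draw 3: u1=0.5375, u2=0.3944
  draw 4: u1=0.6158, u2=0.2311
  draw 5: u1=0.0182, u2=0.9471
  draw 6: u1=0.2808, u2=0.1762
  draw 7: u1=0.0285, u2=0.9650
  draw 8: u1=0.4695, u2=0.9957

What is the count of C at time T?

C at T = 6

t=0.000: Q=7 M=5 Z=4 C=8
Draw 1: a1=6.940, a2=11.800, a3=0.884, a4=3.465, a0=23.089; τ=−ln(0.2364)/23.089=0.062 → t=0.062; u2·a0=0.0489·23.089=1.129 ≤ a1=6.940 → R1 fires; Q=9 M=6 Z=3 C=8
Draw 2: a1=6.246, a2=14.160, a3=0.663, a4=4.455, a0=25.524; τ=−ln(0.9321)/25.524=0.003 → t=0.065; u2·a0=0.5775·25.524=14.740; a1=6.246 < 14.740 ≤ a1+a2=20.406 → R2 fires; Q=9 M=6 Z=3 C=7
Draw 3: a1=6.246, a2=12.390, a3=0.663, a4=4.455, a0=23.754; τ=−ln(0.5375)/23.754=0.026 → t=0.091; u2·a0=0.3944·23.754=9.369; a1=6.246 < 9.369 ≤ a1+a2=18.636 → R2 fires; Q=9 M=6 Z=3 C=6
Draw 4: a1=6.246, a2=10.620, a3=0.663, a4=4.455, a0=21.984; τ=−ln(0.6158)/21.984=0.022 → t=0.113; u2·a0=0.2311·21.984=5.081 ≤ a1=6.246 → R1 fires; Q=11 M=7 Z=2 C=6
Draw 5: a1=4.858, a2=12.390, a3=0.442, a4=5.445, a0=23.135; τ=−ln(0.0182)/23.135=0.173 → t=0.287; u2·a0=0.9471·23.135=21.911; a1+…+a3=17.690 < 21.911 ≤ a1+…+a4=23.135 → R4 fires; Q=11 M=7 Z=4 C=6
Draw 6: a1=9.716, a2=12.390, a3=0.884, a4=5.445, a0=28.435; τ=−ln(0.2808)/28.435=0.045 → t=0.331; u2·a0=0.1762·28.435=5.010 ≤ a1=9.716 → R1 fires; Q=13 M=8 Z=3 C=6
Draw 7: a1=8.328, a2=14.160, a3=0.663, a4=6.435, a0=29.586; τ=−ln(0.0285)/29.586=0.120 → t=0.452; u2·a0=0.9650·29.586=28.550; a1+…+a3=23.151 < 28.550 ≤ a1+…+a4=29.586 → R4 fires; Q=13 M=8 Z=5 C=6
Draw 8: a1=13.880, a2=14.160, a3=1.105, a4=6.435, a0=35.580; τ=−ln(0.4695)/35.580=0.021 → t=0.473 > T=0.46: stop.
Read off C at T=0.46: 6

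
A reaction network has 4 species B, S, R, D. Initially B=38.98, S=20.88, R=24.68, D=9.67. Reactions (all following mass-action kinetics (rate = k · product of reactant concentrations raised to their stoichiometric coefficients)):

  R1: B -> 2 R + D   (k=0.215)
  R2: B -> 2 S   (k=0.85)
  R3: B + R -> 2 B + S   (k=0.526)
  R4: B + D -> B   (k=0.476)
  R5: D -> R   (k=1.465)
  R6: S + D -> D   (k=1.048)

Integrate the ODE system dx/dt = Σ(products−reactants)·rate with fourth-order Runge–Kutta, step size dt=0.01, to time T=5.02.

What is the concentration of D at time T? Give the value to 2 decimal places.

D at T = 0.25

RK4 with dt=0.01: 502 steps to T=5.02. Trajectory (selected grid times):
t=0.00: B=38.98 S=20.88 R=24.68 D=9.67
t=0.56: B=45.13 S=81.39 R=0.84 D=0.42
t=1.12: B=31.91 S=104.02 R=0.85 D=0.41
t=1.67: B=22.77 S=110.65 R=0.86 D=0.40
t=2.23: B=16.21 S=108.63 R=0.88 D=0.38
t=2.79: B=11.60 S=102.20 R=0.90 D=0.36
t=3.35: B=8.35 S=94.02 R=0.92 D=0.34
t=3.90: B=6.09 S=85.78 R=0.95 D=0.31
t=4.46: B=4.45 S=77.95 R=0.97 D=0.28
t=5.02: B=3.28 S=71.05 R=1.00 D=0.25
Read off D at T=5.02: 0.25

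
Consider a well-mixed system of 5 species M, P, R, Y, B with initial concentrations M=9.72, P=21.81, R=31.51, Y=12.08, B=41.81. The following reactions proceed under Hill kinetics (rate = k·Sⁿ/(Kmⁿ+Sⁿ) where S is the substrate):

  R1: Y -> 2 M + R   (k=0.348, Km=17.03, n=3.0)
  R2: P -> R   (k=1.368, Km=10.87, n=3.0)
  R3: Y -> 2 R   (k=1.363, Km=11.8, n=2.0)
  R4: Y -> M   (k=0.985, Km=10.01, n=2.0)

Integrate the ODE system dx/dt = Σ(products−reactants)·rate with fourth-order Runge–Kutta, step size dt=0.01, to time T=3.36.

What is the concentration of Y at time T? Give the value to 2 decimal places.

Y at T = 8.31

RK4 with dt=0.01: 336 steps to T=3.36. Trajectory (selected grid times):
t=0.00: M=9.72 P=21.81 R=31.51 Y=12.08 B=41.81
t=0.37: M=10.00 P=21.36 R=32.50 Y=11.58 B=41.81
t=0.75: M=10.27 P=20.90 R=33.48 Y=11.09 B=41.81
t=1.12: M=10.52 P=20.46 R=34.41 Y=10.64 B=41.81
t=1.49: M=10.76 P=20.02 R=35.32 Y=10.20 B=41.81
t=1.87: M=10.99 P=19.58 R=36.22 Y=9.78 B=41.81
t=2.24: M=11.20 P=19.15 R=37.07 Y=9.38 B=41.81
t=2.61: M=11.40 P=18.72 R=37.89 Y=9.01 B=41.81
t=2.99: M=11.60 P=18.29 R=38.71 Y=8.64 B=41.81
t=3.36: M=11.78 P=17.87 R=39.49 Y=8.31 B=41.81
Read off Y at T=3.36: 8.31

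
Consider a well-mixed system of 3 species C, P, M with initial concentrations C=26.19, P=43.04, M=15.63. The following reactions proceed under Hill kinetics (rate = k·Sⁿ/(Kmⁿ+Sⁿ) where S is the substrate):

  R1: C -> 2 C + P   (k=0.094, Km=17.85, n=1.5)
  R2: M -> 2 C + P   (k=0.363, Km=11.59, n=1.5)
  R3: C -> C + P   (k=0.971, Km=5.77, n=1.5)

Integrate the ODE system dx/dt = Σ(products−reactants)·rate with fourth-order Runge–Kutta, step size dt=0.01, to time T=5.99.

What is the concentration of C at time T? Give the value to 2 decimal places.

C at T = 29.15

RK4 with dt=0.01: 599 steps to T=5.99. Trajectory (selected grid times):
t=0.00: C=26.19 P=43.04 M=15.63
t=0.67: C=26.53 P=43.82 M=15.48
t=1.33: C=26.86 P=44.59 M=15.34
t=2.00: C=27.19 P=45.37 M=15.19
t=2.66: C=27.52 P=46.13 M=15.05
t=3.33: C=27.85 P=46.91 M=14.90
t=3.99: C=28.17 P=47.68 M=14.76
t=4.66: C=28.50 P=48.46 M=14.62
t=5.32: C=28.82 P=49.23 M=14.48
t=5.99: C=29.15 P=50.01 M=14.34
Read off C at T=5.99: 29.15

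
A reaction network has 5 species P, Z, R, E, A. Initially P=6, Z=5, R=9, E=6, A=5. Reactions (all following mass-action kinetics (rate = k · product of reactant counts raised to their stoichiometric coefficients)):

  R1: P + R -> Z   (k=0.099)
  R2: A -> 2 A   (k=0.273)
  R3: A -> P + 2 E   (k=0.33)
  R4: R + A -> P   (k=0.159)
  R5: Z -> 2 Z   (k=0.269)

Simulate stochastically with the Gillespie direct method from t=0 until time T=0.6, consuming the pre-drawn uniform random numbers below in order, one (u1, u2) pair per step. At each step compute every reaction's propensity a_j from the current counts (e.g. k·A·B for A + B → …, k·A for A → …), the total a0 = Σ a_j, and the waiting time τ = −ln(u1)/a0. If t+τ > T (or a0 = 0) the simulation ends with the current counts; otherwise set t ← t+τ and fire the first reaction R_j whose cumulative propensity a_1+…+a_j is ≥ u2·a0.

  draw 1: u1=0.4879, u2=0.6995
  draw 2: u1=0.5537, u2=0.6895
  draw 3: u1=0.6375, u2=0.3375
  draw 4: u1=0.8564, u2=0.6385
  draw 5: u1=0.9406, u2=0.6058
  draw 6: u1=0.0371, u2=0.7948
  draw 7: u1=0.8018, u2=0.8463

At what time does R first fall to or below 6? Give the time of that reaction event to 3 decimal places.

t=0.000: P=6 Z=5 R=9 E=6 A=5
Draw 1: a1=5.346, a2=1.365, a3=1.650, a4=7.155, a5=1.345, a0=16.861; τ=−ln(0.4879)/16.861=0.043 → t=0.043; u2·a0=0.6995·16.861=11.794; a1+…+a3=8.361 < 11.794 ≤ a1+…+a4=15.516 → R4 fires; P=7 Z=5 R=8 E=6 A=4
Draw 2: a1=5.544, a2=1.092, a3=1.320, a4=5.088, a5=1.345, a0=14.389; τ=−ln(0.5537)/14.389=0.041 → t=0.084; u2·a0=0.6895·14.389=9.921; a1+…+a3=7.956 < 9.921 ≤ a1+…+a4=13.044 → R4 fires; P=8 Z=5 R=7 E=6 A=3
Draw 3: a1=5.544, a2=0.819, a3=0.990, a4=3.339, a5=1.345, a0=12.037; τ=−ln(0.6375)/12.037=0.037 → t=0.121; u2·a0=0.3375·12.037=4.062 ≤ a1=5.544 → R1 fires; P=7 Z=6 R=6 E=6 A=3
Draw 4: a1=4.158, a2=0.819, a3=0.990, a4=2.862, a5=1.614, a0=10.443; τ=−ln(0.8564)/10.443=0.015 → t=0.136; u2·a0=0.6385·10.443=6.668; a1+…+a3=5.967 < 6.668 ≤ a1+…+a4=8.829 → R4 fires; P=8 Z=6 R=5 E=6 A=2
Draw 5: a1=3.960, a2=0.546, a3=0.660, a4=1.590, a5=1.614, a0=8.370; τ=−ln(0.9406)/8.370=0.007 → t=0.143; u2·a0=0.6058·8.370=5.071; a1+a2=4.506 < 5.071 ≤ a1+…+a3=5.166 → R3 fires; P=9 Z=6 R=5 E=8 A=1
Draw 6: a1=4.455, a2=0.273, a3=0.330, a4=0.795, a5=1.614, a0=7.467; τ=−ln(0.0371)/7.467=0.441 → t=0.584; u2·a0=0.7948·7.467=5.935; a1+…+a4=5.853 < 5.935 ≤ a1+…+a5=7.467 → R5 fires; P=9 Z=7 R=5 E=8 A=1
Draw 7: a1=4.455, a2=0.273, a3=0.330, a4=0.795, a5=1.883, a0=7.736; τ=−ln(0.8018)/7.736=0.029 → t=0.613 > T=0.6: stop.
R first becomes ≤ 6 when it reaches 6 at the event at t=0.121.

Threshold first reached at t = 0.121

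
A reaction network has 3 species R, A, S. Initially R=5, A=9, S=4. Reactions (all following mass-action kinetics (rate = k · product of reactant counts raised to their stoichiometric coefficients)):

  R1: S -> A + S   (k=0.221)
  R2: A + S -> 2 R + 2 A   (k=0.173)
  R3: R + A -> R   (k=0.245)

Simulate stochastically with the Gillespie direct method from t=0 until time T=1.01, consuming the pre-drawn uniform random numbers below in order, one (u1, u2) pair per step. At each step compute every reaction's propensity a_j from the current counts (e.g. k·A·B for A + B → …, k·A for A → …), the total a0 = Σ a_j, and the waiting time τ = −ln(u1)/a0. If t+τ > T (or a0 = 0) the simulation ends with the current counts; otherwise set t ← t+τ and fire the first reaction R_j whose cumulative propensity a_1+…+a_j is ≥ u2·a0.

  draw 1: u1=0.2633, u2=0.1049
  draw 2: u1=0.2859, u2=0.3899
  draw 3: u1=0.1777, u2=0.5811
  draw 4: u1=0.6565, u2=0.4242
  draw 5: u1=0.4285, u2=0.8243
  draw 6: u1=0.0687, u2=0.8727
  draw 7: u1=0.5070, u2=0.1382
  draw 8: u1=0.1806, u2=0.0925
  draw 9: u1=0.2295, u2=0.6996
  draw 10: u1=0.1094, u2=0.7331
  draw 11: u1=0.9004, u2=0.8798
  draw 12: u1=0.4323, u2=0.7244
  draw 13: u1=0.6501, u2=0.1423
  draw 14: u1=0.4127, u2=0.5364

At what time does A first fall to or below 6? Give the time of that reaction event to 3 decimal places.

Threshold first reached at t = 0.286

t=0.000: R=5 A=9 S=4
Draw 1: a1=0.884, a2=6.228, a3=11.025, a0=18.137; τ=−ln(0.2633)/18.137=0.074 → t=0.074; u2·a0=0.1049·18.137=1.903; a1=0.884 < 1.903 ≤ a1+a2=7.112 → R2 fires; R=7 A=10 S=3
Draw 2: a1=0.663, a2=5.190, a3=17.150, a0=23.003; τ=−ln(0.2859)/23.003=0.054 → t=0.128; u2·a0=0.3899·23.003=8.969; a1+a2=5.853 < 8.969 ≤ a1+…+a3=23.003 → R3 fires; R=7 A=9 S=3
Draw 3: a1=0.663, a2=4.671, a3=15.435, a0=20.769; τ=−ln(0.1777)/20.769=0.083 → t=0.211; u2·a0=0.5811·20.769=12.069; a1+a2=5.334 < 12.069 ≤ a1+…+a3=20.769 → R3 fires; R=7 A=8 S=3
Draw 4: a1=0.663, a2=4.152, a3=13.720, a0=18.535; τ=−ln(0.6565)/18.535=0.023 → t=0.234; u2·a0=0.4242·18.535=7.863; a1+a2=4.815 < 7.863 ≤ a1+…+a3=18.535 → R3 fires; R=7 A=7 S=3
Draw 5: a1=0.663, a2=3.633, a3=12.005, a0=16.301; τ=−ln(0.4285)/16.301=0.052 → t=0.286; u2·a0=0.8243·16.301=13.437; a1+a2=4.296 < 13.437 ≤ a1+…+a3=16.301 → R3 fires; R=7 A=6 S=3
Draw 6: a1=0.663, a2=3.114, a3=10.290, a0=14.067; τ=−ln(0.0687)/14.067=0.190 → t=0.476; u2·a0=0.8727·14.067=12.276; a1+a2=3.777 < 12.276 ≤ a1+…+a3=14.067 → R3 fires; R=7 A=5 S=3
Draw 7: a1=0.663, a2=2.595, a3=8.575, a0=11.833; τ=−ln(0.5070)/11.833=0.057 → t=0.534; u2·a0=0.1382·11.833=1.635; a1=0.663 < 1.635 ≤ a1+a2=3.258 → R2 fires; R=9 A=6 S=2
Draw 8: a1=0.442, a2=2.076, a3=13.230, a0=15.748; τ=−ln(0.1806)/15.748=0.109 → t=0.642; u2·a0=0.0925·15.748=1.457; a1=0.442 < 1.457 ≤ a1+a2=2.518 → R2 fires; R=11 A=7 S=1
Draw 9: a1=0.221, a2=1.211, a3=18.865, a0=20.297; τ=−ln(0.2295)/20.297=0.073 → t=0.715; u2·a0=0.6996·20.297=14.200; a1+a2=1.432 < 14.200 ≤ a1+…+a3=20.297 → R3 fires; R=11 A=6 S=1
Draw 10: a1=0.221, a2=1.038, a3=16.170, a0=17.429; τ=−ln(0.1094)/17.429=0.127 → t=0.842; u2·a0=0.7331·17.429=12.777; a1+a2=1.259 < 12.777 ≤ a1+…+a3=17.429 → R3 fires; R=11 A=5 S=1
Draw 11: a1=0.221, a2=0.865, a3=13.475, a0=14.561; τ=−ln(0.9004)/14.561=0.007 → t=0.849; u2·a0=0.8798·14.561=12.811; a1+a2=1.086 < 12.811 ≤ a1+…+a3=14.561 → R3 fires; R=11 A=4 S=1
Draw 12: a1=0.221, a2=0.692, a3=10.780, a0=11.693; τ=−ln(0.4323)/11.693=0.072 → t=0.921; u2·a0=0.7244·11.693=8.470; a1+a2=0.913 < 8.470 ≤ a1+…+a3=11.693 → R3 fires; R=11 A=3 S=1
Draw 13: a1=0.221, a2=0.519, a3=8.085, a0=8.825; τ=−ln(0.6501)/8.825=0.049 → t=0.970; u2·a0=0.1423·8.825=1.256; a1+a2=0.740 < 1.256 ≤ a1+…+a3=8.825 → R3 fires; R=11 A=2 S=1
Draw 14: a1=0.221, a2=0.346, a3=5.390, a0=5.957; τ=−ln(0.4127)/5.957=0.149 → t=1.118 > T=1.01: stop.
A first becomes ≤ 6 when it reaches 6 at the event at t=0.286.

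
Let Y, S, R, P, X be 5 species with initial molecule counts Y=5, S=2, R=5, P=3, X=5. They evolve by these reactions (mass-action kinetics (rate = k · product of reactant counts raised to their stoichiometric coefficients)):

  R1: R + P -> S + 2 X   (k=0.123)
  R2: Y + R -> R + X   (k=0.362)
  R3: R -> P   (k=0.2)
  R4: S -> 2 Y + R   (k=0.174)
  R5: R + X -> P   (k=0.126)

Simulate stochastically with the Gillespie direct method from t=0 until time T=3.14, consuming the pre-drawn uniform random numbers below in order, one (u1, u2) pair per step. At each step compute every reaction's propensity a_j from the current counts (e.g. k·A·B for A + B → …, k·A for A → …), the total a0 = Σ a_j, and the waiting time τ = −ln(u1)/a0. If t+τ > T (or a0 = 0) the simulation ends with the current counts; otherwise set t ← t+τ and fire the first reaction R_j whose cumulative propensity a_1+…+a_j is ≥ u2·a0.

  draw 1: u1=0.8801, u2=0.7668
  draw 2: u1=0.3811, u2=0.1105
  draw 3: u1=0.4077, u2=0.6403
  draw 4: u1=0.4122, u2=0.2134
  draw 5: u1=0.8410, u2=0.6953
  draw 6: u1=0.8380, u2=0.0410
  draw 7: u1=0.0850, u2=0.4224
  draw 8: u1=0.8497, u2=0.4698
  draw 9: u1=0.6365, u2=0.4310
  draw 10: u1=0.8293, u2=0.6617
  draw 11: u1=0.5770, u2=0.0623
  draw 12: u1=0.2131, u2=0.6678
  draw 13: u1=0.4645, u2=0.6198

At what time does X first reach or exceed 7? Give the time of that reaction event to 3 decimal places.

t=0.000: Y=5 S=2 R=5 P=3 X=5
Draw 1: a1=1.845, a2=9.050, a3=1.000, a4=0.348, a5=3.150, a0=15.393; τ=−ln(0.8801)/15.393=0.008 → t=0.008; u2·a0=0.7668·15.393=11.803; a1+a2=10.895 < 11.803 ≤ a1+…+a3=11.895 → R3 fires; Y=5 S=2 R=4 P=4 X=5
Draw 2: a1=1.968, a2=7.240, a3=0.800, a4=0.348, a5=2.520, a0=12.876; τ=−ln(0.3811)/12.876=0.075 → t=0.083; u2·a0=0.1105·12.876=1.423 ≤ a1=1.968 → R1 fires; Y=5 S=3 R=3 P=3 X=7
Draw 3: a1=1.107, a2=5.430, a3=0.600, a4=0.522, a5=2.646, a0=10.305; τ=−ln(0.4077)/10.305=0.087 → t=0.170; u2·a0=0.6403·10.305=6.598; a1+a2=6.537 < 6.598 ≤ a1+…+a3=7.137 → R3 fires; Y=5 S=3 R=2 P=4 X=7
Draw 4: a1=0.984, a2=3.620, a3=0.400, a4=0.522, a5=1.764, a0=7.290; τ=−ln(0.4122)/7.290=0.122 → t=0.292; u2·a0=0.2134·7.290=1.556; a1=0.984 < 1.556 ≤ a1+a2=4.604 → R2 fires; Y=4 S=3 R=2 P=4 X=8
Draw 5: a1=0.984, a2=2.896, a3=0.400, a4=0.522, a5=2.016, a0=6.818; τ=−ln(0.8410)/6.818=0.025 → t=0.317; u2·a0=0.6953·6.818=4.741; a1+…+a3=4.280 < 4.741 ≤ a1+…+a4=4.802 → R4 fires; Y=6 S=2 R=3 P=4 X=8
Draw 6: a1=1.476, a2=6.516, a3=0.600, a4=0.348, a5=3.024, a0=11.964; τ=−ln(0.8380)/11.964=0.015 → t=0.332; u2·a0=0.0410·11.964=0.491 ≤ a1=1.476 → R1 fires; Y=6 S=3 R=2 P=3 X=10
Draw 7: a1=0.738, a2=4.344, a3=0.400, a4=0.522, a5=2.520, a0=8.524; τ=−ln(0.0850)/8.524=0.289 → t=0.621; u2·a0=0.4224·8.524=3.601; a1=0.738 < 3.601 ≤ a1+a2=5.082 → R2 fires; Y=5 S=3 R=2 P=3 X=11
Draw 8: a1=0.738, a2=3.620, a3=0.400, a4=0.522, a5=2.772, a0=8.052; τ=−ln(0.8497)/8.052=0.020 → t=0.641; u2·a0=0.4698·8.052=3.783; a1=0.738 < 3.783 ≤ a1+a2=4.358 → R2 fires; Y=4 S=3 R=2 P=3 X=12
Draw 9: a1=0.738, a2=2.896, a3=0.400, a4=0.522, a5=3.024, a0=7.580; τ=−ln(0.6365)/7.580=0.060 → t=0.701; u2·a0=0.4310·7.580=3.267; a1=0.738 < 3.267 ≤ a1+a2=3.634 → R2 fires; Y=3 S=3 R=2 P=3 X=13
Draw 10: a1=0.738, a2=2.172, a3=0.400, a4=0.522, a5=3.276, a0=7.108; τ=−ln(0.8293)/7.108=0.026 → t=0.727; u2·a0=0.6617·7.108=4.703; a1+…+a4=3.832 < 4.703 ≤ a1+…+a5=7.108 → R5 fires; Y=3 S=3 R=1 P=4 X=12
Draw 11: a1=0.492, a2=1.086, a3=0.200, a4=0.522, a5=1.512, a0=3.812; τ=−ln(0.5770)/3.812=0.144 → t=0.872; u2·a0=0.0623·3.812=0.237 ≤ a1=0.492 → R1 fires; Y=3 S=4 R=0 P=3 X=14
Draw 12: a1=0.000, a2=0.000, a3=0.000, a4=0.696, a5=0.000, a0=0.696; τ=−ln(0.2131)/0.696=2.221 → t=3.093; u2·a0=0.6678·0.696=0.465; a1+…+a3=0.000 < 0.465 ≤ a1+…+a4=0.696 → R4 fires; Y=5 S=3 R=1 P=3 X=14
Draw 13: a1=0.369, a2=1.810, a3=0.200, a4=0.522, a5=1.764, a0=4.665; τ=−ln(0.4645)/4.665=0.164 → t=3.257 > T=3.14: stop.
X first becomes ≥ 7 when it reaches 7 at the event at t=0.083.

Threshold first reached at t = 0.083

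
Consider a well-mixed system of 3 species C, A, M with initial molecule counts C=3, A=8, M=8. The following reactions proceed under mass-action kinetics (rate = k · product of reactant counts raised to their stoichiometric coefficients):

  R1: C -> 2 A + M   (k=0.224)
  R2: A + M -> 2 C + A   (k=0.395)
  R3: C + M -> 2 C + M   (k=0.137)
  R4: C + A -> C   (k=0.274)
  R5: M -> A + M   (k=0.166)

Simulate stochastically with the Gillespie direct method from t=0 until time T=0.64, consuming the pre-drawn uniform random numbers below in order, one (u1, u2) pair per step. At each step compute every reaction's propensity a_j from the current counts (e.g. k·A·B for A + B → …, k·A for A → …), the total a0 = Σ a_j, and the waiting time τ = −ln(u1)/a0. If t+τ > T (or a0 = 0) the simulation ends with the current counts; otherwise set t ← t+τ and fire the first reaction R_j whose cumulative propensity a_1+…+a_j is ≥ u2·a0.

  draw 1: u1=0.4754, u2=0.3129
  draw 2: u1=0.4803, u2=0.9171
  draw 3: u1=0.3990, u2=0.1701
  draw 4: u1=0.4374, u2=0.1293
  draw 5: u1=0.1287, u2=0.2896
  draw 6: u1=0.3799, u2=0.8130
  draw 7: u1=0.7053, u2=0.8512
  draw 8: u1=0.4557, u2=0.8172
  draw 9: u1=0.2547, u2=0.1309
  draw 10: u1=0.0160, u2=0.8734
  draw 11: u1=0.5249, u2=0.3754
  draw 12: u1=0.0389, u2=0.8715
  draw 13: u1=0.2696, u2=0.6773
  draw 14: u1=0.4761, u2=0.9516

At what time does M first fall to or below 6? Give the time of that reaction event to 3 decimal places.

Threshold first reached at t = 0.064

t=0.000: C=3 A=8 M=8
Draw 1: a1=0.672, a2=25.280, a3=3.288, a4=6.576, a5=1.328, a0=37.144; τ=−ln(0.4754)/37.144=0.020 → t=0.020; u2·a0=0.3129·37.144=11.622; a1=0.672 < 11.622 ≤ a1+a2=25.952 → R2 fires; C=5 A=8 M=7
Draw 2: a1=1.120, a2=22.120, a3=4.795, a4=10.960, a5=1.162, a0=40.157; τ=−ln(0.4803)/40.157=0.018 → t=0.038; u2·a0=0.9171·40.157=36.828; a1+…+a3=28.035 < 36.828 ≤ a1+…+a4=38.995 → R4 fires; C=5 A=7 M=7
Draw 3: a1=1.120, a2=19.355, a3=4.795, a4=9.590, a5=1.162, a0=36.022; τ=−ln(0.3990)/36.022=0.026 → t=0.064; u2·a0=0.1701·36.022=6.127; a1=1.120 < 6.127 ≤ a1+a2=20.475 → R2 fires; C=7 A=7 M=6
Draw 4: a1=1.568, a2=16.590, a3=5.754, a4=13.426, a5=0.996, a0=38.334; τ=−ln(0.4374)/38.334=0.022 → t=0.085; u2·a0=0.1293·38.334=4.957; a1=1.568 < 4.957 ≤ a1+a2=18.158 → R2 fires; C=9 A=7 M=5
Draw 5: a1=2.016, a2=13.825, a3=6.165, a4=17.262, a5=0.830, a0=40.098; τ=−ln(0.1287)/40.098=0.051 → t=0.136; u2·a0=0.2896·40.098=11.612; a1=2.016 < 11.612 ≤ a1+a2=15.841 → R2 fires; C=11 A=7 M=4
Draw 6: a1=2.464, a2=11.060, a3=6.028, a4=21.098, a5=0.664, a0=41.314; τ=−ln(0.3799)/41.314=0.023 → t=0.160; u2·a0=0.8130·41.314=33.588; a1+…+a3=19.552 < 33.588 ≤ a1+…+a4=40.650 → R4 fires; C=11 A=6 M=4
Draw 7: a1=2.464, a2=9.480, a3=6.028, a4=18.084, a5=0.664, a0=36.720; τ=−ln(0.7053)/36.720=0.010 → t=0.169; u2·a0=0.8512·36.720=31.256; a1+…+a3=17.972 < 31.256 ≤ a1+…+a4=36.056 → R4 fires; C=11 A=5 M=4
Draw 8: a1=2.464, a2=7.900, a3=6.028, a4=15.070, a5=0.664, a0=32.126; τ=−ln(0.4557)/32.126=0.024 → t=0.194; u2·a0=0.8172·32.126=26.253; a1+…+a3=16.392 < 26.253 ≤ a1+…+a4=31.462 → R4 fires; C=11 A=4 M=4
Draw 9: a1=2.464, a2=6.320, a3=6.028, a4=12.056, a5=0.664, a0=27.532; τ=−ln(0.2547)/27.532=0.050 → t=0.244; u2·a0=0.1309·27.532=3.604; a1=2.464 < 3.604 ≤ a1+a2=8.784 → R2 fires; C=13 A=4 M=3
Draw 10: a1=2.912, a2=4.740, a3=5.343, a4=14.248, a5=0.498, a0=27.741; τ=−ln(0.0160)/27.741=0.149 → t=0.393; u2·a0=0.8734·27.741=24.229; a1+…+a3=12.995 < 24.229 ≤ a1+…+a4=27.243 → R4 fires; C=13 A=3 M=3
Draw 11: a1=2.912, a2=3.555, a3=5.343, a4=10.686, a5=0.498, a0=22.994; τ=−ln(0.5249)/22.994=0.028 → t=0.421; u2·a0=0.3754·22.994=8.632; a1+a2=6.467 < 8.632 ≤ a1+…+a3=11.810 → R3 fires; C=14 A=3 M=3
Draw 12: a1=3.136, a2=3.555, a3=5.754, a4=11.508, a5=0.498, a0=24.451; τ=−ln(0.0389)/24.451=0.133 → t=0.553; u2·a0=0.8715·24.451=21.309; a1+…+a3=12.445 < 21.309 ≤ a1+…+a4=23.953 → R4 fires; C=14 A=2 M=3
Draw 13: a1=3.136, a2=2.370, a3=5.754, a4=7.672, a5=0.498, a0=19.430; τ=−ln(0.2696)/19.430=0.067 → t=0.621; u2·a0=0.6773·19.430=13.160; a1+…+a3=11.260 < 13.160 ≤ a1+…+a4=18.932 → R4 fires; C=14 A=1 M=3
Draw 14: a1=3.136, a2=1.185, a3=5.754, a4=3.836, a5=0.498, a0=14.409; τ=−ln(0.4761)/14.409=0.052 → t=0.672 > T=0.64: stop.
M first becomes ≤ 6 when it reaches 6 at the event at t=0.064.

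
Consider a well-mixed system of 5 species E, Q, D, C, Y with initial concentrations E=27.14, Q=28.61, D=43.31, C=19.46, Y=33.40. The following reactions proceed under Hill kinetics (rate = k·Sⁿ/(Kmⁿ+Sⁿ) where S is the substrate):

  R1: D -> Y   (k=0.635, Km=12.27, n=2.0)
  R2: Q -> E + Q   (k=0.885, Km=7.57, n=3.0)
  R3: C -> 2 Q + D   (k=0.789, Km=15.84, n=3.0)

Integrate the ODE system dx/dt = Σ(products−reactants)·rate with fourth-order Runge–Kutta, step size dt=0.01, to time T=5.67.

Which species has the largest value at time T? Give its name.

Dominant species at T: D

RK4 with dt=0.01: 567 steps to T=5.67. Trajectory (selected grid times):
t=0.00: E=27.14 Q=28.61 D=43.31 C=19.46 Y=33.40
t=0.63: E=27.69 Q=29.25 D=43.26 C=19.14 Y=33.77
t=1.26: E=28.24 Q=29.88 D=43.20 C=18.83 Y=34.14
t=1.89: E=28.78 Q=30.50 D=43.14 C=18.52 Y=34.51
t=2.52: E=29.33 Q=31.10 D=43.08 C=18.21 Y=34.88
t=3.15: E=29.88 Q=31.70 D=43.00 C=17.92 Y=35.25
t=3.78: E=30.43 Q=32.28 D=42.92 C=17.63 Y=35.62
t=4.41: E=30.99 Q=32.85 D=42.84 C=17.34 Y=35.99
t=5.04: E=31.54 Q=33.41 D=42.75 C=17.06 Y=36.36
t=5.67: E=32.09 Q=33.95 D=42.65 C=16.79 Y=36.73
At T=5.67: E=32.09 Q=33.95 D=42.65 C=16.79 Y=36.73; the largest is D.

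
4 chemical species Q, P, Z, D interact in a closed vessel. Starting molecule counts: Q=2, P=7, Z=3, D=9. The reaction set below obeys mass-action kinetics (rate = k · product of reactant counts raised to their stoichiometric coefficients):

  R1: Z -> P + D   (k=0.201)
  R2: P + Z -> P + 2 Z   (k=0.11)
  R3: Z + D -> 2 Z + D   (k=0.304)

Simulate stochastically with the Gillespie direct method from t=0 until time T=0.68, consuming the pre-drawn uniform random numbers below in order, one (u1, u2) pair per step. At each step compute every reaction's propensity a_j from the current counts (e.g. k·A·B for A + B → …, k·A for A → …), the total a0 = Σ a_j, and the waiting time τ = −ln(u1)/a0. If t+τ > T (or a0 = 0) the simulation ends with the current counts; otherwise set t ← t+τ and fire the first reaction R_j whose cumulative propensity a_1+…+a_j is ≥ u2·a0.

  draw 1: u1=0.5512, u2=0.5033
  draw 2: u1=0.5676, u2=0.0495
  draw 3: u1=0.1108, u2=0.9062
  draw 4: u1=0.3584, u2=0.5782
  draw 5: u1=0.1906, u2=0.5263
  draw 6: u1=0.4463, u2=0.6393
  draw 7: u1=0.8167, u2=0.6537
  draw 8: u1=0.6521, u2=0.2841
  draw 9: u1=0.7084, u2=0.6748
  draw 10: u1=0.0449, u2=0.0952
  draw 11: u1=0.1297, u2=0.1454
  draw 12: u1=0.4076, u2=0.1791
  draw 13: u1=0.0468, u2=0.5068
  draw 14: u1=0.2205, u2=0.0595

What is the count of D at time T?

t=0.000: Q=2 P=7 Z=3 D=9
Draw 1: a1=0.603, a2=2.310, a3=8.208, a0=11.121; τ=−ln(0.5512)/11.121=0.054 → t=0.054; u2·a0=0.5033·11.121=5.597; a1+a2=2.913 < 5.597 ≤ a1+…+a3=11.121 → R3 fires; Q=2 P=7 Z=4 D=9
Draw 2: a1=0.804, a2=3.080, a3=10.944, a0=14.828; τ=−ln(0.5676)/14.828=0.038 → t=0.092; u2·a0=0.0495·14.828=0.734 ≤ a1=0.804 → R1 fires; Q=2 P=8 Z=3 D=10
Draw 3: a1=0.603, a2=2.640, a3=9.120, a0=12.363; τ=−ln(0.1108)/12.363=0.178 → t=0.270; u2·a0=0.9062·12.363=11.203; a1+a2=3.243 < 11.203 ≤ a1+…+a3=12.363 → R3 fires; Q=2 P=8 Z=4 D=10
Draw 4: a1=0.804, a2=3.520, a3=12.160, a0=16.484; τ=−ln(0.3584)/16.484=0.062 → t=0.332; u2·a0=0.5782·16.484=9.531; a1+a2=4.324 < 9.531 ≤ a1+…+a3=16.484 → R3 fires; Q=2 P=8 Z=5 D=10
Draw 5: a1=1.005, a2=4.400, a3=15.200, a0=20.605; τ=−ln(0.1906)/20.605=0.080 → t=0.412; u2·a0=0.5263·20.605=10.844; a1+a2=5.405 < 10.844 ≤ a1+…+a3=20.605 → R3 fires; Q=2 P=8 Z=6 D=10
Draw 6: a1=1.206, a2=5.280, a3=18.240, a0=24.726; τ=−ln(0.4463)/24.726=0.033 → t=0.445; u2·a0=0.6393·24.726=15.807; a1+a2=6.486 < 15.807 ≤ a1+…+a3=24.726 → R3 fires; Q=2 P=8 Z=7 D=10
Draw 7: a1=1.407, a2=6.160, a3=21.280, a0=28.847; τ=−ln(0.8167)/28.847=0.007 → t=0.452; u2·a0=0.6537·28.847=18.857; a1+a2=7.567 < 18.857 ≤ a1+…+a3=28.847 → R3 fires; Q=2 P=8 Z=8 D=10
Draw 8: a1=1.608, a2=7.040, a3=24.320, a0=32.968; τ=−ln(0.6521)/32.968=0.013 → t=0.465; u2·a0=0.2841·32.968=9.366; a1+a2=8.648 < 9.366 ≤ a1+…+a3=32.968 → R3 fires; Q=2 P=8 Z=9 D=10
Draw 9: a1=1.809, a2=7.920, a3=27.360, a0=37.089; τ=−ln(0.7084)/37.089=0.009 → t=0.474; u2·a0=0.6748·37.089=25.028; a1+a2=9.729 < 25.028 ≤ a1+…+a3=37.089 → R3 fires; Q=2 P=8 Z=10 D=10
Draw 10: a1=2.010, a2=8.800, a3=30.400, a0=41.210; τ=−ln(0.0449)/41.210=0.075 → t=0.550; u2·a0=0.0952·41.210=3.923; a1=2.010 < 3.923 ≤ a1+a2=10.810 → R2 fires; Q=2 P=8 Z=11 D=10
Draw 11: a1=2.211, a2=9.680, a3=33.440, a0=45.331; τ=−ln(0.1297)/45.331=0.045 → t=0.595; u2·a0=0.1454·45.331=6.591; a1=2.211 < 6.591 ≤ a1+a2=11.891 → R2 fires; Q=2 P=8 Z=12 D=10
Draw 12: a1=2.412, a2=10.560, a3=36.480, a0=49.452; τ=−ln(0.4076)/49.452=0.018 → t=0.613; u2·a0=0.1791·49.452=8.857; a1=2.412 < 8.857 ≤ a1+a2=12.972 → R2 fires; Q=2 P=8 Z=13 D=10
Draw 13: a1=2.613, a2=11.440, a3=39.520, a0=53.573; τ=−ln(0.0468)/53.573=0.057 → t=0.670; u2·a0=0.5068·53.573=27.151; a1+a2=14.053 < 27.151 ≤ a1+…+a3=53.573 → R3 fires; Q=2 P=8 Z=14 D=10
Draw 14: a1=2.814, a2=12.320, a3=42.560, a0=57.694; τ=−ln(0.2205)/57.694=0.026 → t=0.696 > T=0.68: stop.
Read off D at T=0.68: 10

D at T = 10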